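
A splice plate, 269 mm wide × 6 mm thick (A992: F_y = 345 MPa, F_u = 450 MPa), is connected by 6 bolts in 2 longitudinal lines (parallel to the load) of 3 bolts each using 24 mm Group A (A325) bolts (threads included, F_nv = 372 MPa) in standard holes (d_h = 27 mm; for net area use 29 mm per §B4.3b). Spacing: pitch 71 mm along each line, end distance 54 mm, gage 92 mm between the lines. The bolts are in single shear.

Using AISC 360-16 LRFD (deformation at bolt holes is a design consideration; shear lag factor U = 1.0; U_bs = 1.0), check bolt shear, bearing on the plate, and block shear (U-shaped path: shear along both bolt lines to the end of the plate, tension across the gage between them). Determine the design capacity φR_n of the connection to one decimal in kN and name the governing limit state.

Bolt shear: A_b = π(24)²/4 = 452.39 mm². φR_n = 0.75 × 372 × 452.39 × 6 × 1 = 757.3 kN.
Bearing (6 mm plate, F_u = 450 MPa): end bolts L_c = 54 − 27/2 = 40.5, R_n = min(1.2×40.5×6×450, 2.4×24×6×450) = 131.22 kN/bolt; interior L_c = 71 − 27 = 44, R_n = 142.56 kN/bolt. φR_n = 0.75 × (2×131.22 + 4×142.56) = 624.5 kN.
Block shear: shear path 2×[54+2×71] = 2×196 mm, A_gv = 2352, A_nv = 2×(196 − 2.5×29)×6 = 1482 mm²; tension across gage: (92 − 1×29)×6 = 378 mm². R_n = min(0.6×450×1482, 0.6×345×2352) + 1.0×450×378 = min(400.14, 486.86) + 170.1 = 570.24 kN. φR_n = 0.75 × 570.24 = 427.7 kN.
Governing: min(757.3, 624.5, 427.7) = 427.7 kN → block shear.

427.7 kN (block shear governs)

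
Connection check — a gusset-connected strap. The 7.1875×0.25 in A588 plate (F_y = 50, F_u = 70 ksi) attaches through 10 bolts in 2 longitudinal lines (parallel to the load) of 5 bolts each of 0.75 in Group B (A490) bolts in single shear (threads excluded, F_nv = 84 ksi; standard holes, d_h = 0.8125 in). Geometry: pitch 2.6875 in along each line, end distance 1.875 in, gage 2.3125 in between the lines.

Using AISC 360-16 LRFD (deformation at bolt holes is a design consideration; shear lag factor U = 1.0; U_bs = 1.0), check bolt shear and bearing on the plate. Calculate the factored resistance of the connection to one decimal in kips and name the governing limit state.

235.3 kips (bearing governs)

Bolt shear: A_b = π(0.75)²/4 = 0.44179 in². φR_n = 0.75 × 84 × 0.44179 × 10 × 1 = 278.3 kips.
Bearing (0.25 in plate, F_u = 70 ksi): end bolts L_c = 1.875 − 0.8125/2 = 1.46875, R_n = min(1.2×1.46875×0.25×70, 2.4×0.75×0.25×70) = 30.844 kips/bolt; interior L_c = 2.6875 − 0.8125 = 1.875, R_n = 31.5 kips/bolt. φR_n = 0.75 × (2×30.844 + 8×31.5) = 235.3 kips.
Governing: min(278.3, 235.3) = 235.3 kips → bearing.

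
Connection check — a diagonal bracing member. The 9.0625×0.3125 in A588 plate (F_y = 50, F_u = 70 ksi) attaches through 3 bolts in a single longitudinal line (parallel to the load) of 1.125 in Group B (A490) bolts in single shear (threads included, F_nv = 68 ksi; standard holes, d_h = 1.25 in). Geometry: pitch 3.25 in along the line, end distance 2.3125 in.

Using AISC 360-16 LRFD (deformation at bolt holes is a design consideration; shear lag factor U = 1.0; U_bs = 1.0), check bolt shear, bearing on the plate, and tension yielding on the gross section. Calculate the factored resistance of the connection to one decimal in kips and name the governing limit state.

Bolt shear: A_b = π(1.125)²/4 = 0.99402 in². φR_n = 0.75 × 68 × 0.99402 × 3 × 1 = 152.1 kips.
Bearing (0.3125 in plate, F_u = 70 ksi): end bolts L_c = 2.3125 − 1.25/2 = 1.6875, R_n = min(1.2×1.6875×0.3125×70, 2.4×1.125×0.3125×70) = 44.297 kips/bolt; interior L_c = 3.25 − 1.25 = 2, R_n = 52.5 kips/bolt. φR_n = 0.75 × (1×44.297 + 2×52.5) = 112.0 kips.
Tension yield (gross): A_g = 9.0625×0.3125 = 2.832 in². φR_n = 0.90 × 50 × 2.832 = 127.4 kips.
Governing: min(152.1, 112.0, 127.4) = 112.0 kips → bearing.

112.0 kips (bearing governs)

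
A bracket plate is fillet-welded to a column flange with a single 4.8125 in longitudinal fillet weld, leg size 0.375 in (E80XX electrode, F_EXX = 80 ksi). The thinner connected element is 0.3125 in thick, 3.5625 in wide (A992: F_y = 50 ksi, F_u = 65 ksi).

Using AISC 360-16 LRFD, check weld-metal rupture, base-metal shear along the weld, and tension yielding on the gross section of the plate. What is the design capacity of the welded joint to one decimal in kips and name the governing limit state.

44.0 kips (base-metal shear governs)

Weld metal: throat = 0.707×0.375 = 0.26513 in, L = 4.8125 in. φR_n = 0.75 × 0.6 × 80 × 0.26513 × 4.8125 = 45.9 kips.
Base metal shear (0.3125 in plate): yield φR_n = 1.0×0.6×50×0.3125×4.8125 = 45.1 kips; rupture φR_n = 0.75×0.6×65×0.3125×4.8125 = 44.0 kips; take 44.0 kips (rupture).
Tension yield (gross): A_g = 3.5625×0.3125 = 1.1133 in². φR_n = 0.90 × 50 × 1.1133 = 50.1 kips.
Governing: min(45.9, 44.0, 50.1) = 44.0 kips → base-metal shear.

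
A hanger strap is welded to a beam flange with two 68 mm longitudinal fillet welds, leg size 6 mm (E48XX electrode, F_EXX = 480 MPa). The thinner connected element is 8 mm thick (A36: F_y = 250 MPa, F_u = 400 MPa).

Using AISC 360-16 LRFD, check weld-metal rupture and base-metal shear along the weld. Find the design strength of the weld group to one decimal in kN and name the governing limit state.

Weld metal: throat = 0.707×6 = 4.242 mm, L = 2×68 = 136 mm. φR_n = 0.75 × 0.6 × 480 × 4.242 × 136 = 124.6 kN.
Base metal shear (8 mm plate): yield φR_n = 1.0×0.6×250×8×136 = 163.2 kN; rupture φR_n = 0.75×0.6×400×8×136 = 195.8 kN; take 163.2 kN (yield).
Governing: min(124.6, 163.2) = 124.6 kN → weld metal.

124.6 kN (weld metal governs)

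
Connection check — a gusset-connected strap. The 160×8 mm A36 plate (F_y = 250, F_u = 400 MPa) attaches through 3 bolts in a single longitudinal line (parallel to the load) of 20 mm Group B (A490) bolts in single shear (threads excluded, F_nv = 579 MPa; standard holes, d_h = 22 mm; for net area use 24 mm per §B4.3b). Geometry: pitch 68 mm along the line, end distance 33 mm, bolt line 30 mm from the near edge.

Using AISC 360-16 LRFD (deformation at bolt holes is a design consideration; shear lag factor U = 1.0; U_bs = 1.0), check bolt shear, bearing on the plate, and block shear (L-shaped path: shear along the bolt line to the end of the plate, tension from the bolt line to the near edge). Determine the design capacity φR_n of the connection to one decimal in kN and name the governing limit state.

Bolt shear: A_b = π(20)²/4 = 314.16 mm². φR_n = 0.75 × 579 × 314.16 × 3 × 1 = 409.3 kN.
Bearing (8 mm plate, F_u = 400 MPa): end bolts L_c = 33 − 22/2 = 22, R_n = min(1.2×22×8×400, 2.4×20×8×400) = 84.48 kN/bolt; interior L_c = 68 − 22 = 46, R_n = 153.6 kN/bolt. φR_n = 0.75 × (1×84.48 + 2×153.6) = 293.8 kN.
Block shear: shear path 1×[33+2×68] = 1×169 mm, A_gv = 1352, A_nv = 1×(169 − 2.5×24)×8 = 872 mm²; tension to near edge: (30 − 0.5×24)×8 = 144 mm². R_n = min(0.6×400×872, 0.6×250×1352) + 1.0×400×144 = min(209.28, 202.8) + 57.6 = 260.4 kN. φR_n = 0.75 × 260.4 = 195.3 kN.
Governing: min(409.3, 293.8, 195.3) = 195.3 kN → block shear.

195.3 kN (block shear governs)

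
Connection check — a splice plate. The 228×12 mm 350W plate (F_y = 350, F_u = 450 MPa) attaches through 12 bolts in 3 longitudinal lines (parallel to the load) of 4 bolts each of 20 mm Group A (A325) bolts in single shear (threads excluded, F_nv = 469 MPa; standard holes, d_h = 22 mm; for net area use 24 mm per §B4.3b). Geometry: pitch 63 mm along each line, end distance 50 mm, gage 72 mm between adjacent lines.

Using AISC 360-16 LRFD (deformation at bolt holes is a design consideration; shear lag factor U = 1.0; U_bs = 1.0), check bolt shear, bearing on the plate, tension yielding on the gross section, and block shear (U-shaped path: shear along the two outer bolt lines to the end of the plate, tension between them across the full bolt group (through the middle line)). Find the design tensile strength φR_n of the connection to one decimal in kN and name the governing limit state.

861.8 kN (gross-section yield governs)

Bolt shear: A_b = π(20)²/4 = 314.16 mm². φR_n = 0.75 × 469 × 314.16 × 12 × 1 = 1326.1 kN.
Bearing (12 mm plate, F_u = 450 MPa): end bolts L_c = 50 − 22/2 = 39, R_n = min(1.2×39×12×450, 2.4×20×12×450) = 252.72 kN/bolt; interior L_c = 63 − 22 = 41, R_n = 259.2 kN/bolt. φR_n = 0.75 × (3×252.72 + 9×259.2) = 2318.2 kN.
Tension yield (gross): A_g = 228×12 = 2736 mm². φR_n = 0.90 × 350 × 2736 = 861.8 kN.
Block shear: shear path 2×[50+3×63] = 2×239 mm, A_gv = 5736, A_nv = 2×(239 − 3.5×24)×12 = 3720 mm²; tension across gage: (144 − 2×24)×12 = 1152 mm². R_n = min(0.6×450×3720, 0.6×350×5736) + 1.0×450×1152 = min(1004.4, 1204.6) + 518.4 = 1522.8 kN. φR_n = 0.75 × 1522.8 = 1142.1 kN.
Governing: min(1326.1, 2318.2, 861.8, 1142.1) = 861.8 kN → gross-section yield.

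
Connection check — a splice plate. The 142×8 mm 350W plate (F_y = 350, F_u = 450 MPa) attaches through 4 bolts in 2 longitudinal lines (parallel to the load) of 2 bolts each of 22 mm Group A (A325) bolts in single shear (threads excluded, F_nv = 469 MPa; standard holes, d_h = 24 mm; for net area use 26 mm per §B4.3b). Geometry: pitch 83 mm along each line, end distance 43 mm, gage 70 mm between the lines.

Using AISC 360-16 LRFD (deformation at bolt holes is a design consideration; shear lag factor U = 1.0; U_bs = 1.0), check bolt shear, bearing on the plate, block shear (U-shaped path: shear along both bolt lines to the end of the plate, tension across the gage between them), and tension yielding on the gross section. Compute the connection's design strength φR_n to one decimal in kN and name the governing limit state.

Bolt shear: A_b = π(22)²/4 = 380.13 mm². φR_n = 0.75 × 469 × 380.13 × 4 × 1 = 534.8 kN.
Bearing (8 mm plate, F_u = 450 MPa): end bolts L_c = 43 − 24/2 = 31, R_n = min(1.2×31×8×450, 2.4×22×8×450) = 133.92 kN/bolt; interior L_c = 83 − 24 = 59, R_n = 190.08 kN/bolt. φR_n = 0.75 × (2×133.92 + 2×190.08) = 486.0 kN.
Block shear: shear path 2×[43+1×83] = 2×126 mm, A_gv = 2016, A_nv = 2×(126 − 1.5×26)×8 = 1392 mm²; tension across gage: (70 − 1×26)×8 = 352 mm². R_n = min(0.6×450×1392, 0.6×350×2016) + 1.0×450×352 = min(375.84, 423.36) + 158.4 = 534.24 kN. φR_n = 0.75 × 534.24 = 400.7 kN.
Tension yield (gross): A_g = 142×8 = 1136 mm². φR_n = 0.90 × 350 × 1136 = 357.8 kN.
Governing: min(534.8, 486.0, 400.7, 357.8) = 357.8 kN → gross-section yield.

357.8 kN (gross-section yield governs)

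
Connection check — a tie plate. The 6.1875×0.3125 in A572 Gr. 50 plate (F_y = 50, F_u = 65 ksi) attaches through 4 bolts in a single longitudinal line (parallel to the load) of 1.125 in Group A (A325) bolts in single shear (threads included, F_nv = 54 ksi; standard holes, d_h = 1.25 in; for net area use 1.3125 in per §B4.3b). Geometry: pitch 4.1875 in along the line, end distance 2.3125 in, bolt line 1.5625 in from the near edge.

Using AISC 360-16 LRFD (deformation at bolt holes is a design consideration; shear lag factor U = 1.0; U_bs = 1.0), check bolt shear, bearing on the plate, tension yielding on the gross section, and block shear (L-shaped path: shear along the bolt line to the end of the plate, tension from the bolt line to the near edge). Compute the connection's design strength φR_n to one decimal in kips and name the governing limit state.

Bolt shear: A_b = π(1.125)²/4 = 0.99402 in². φR_n = 0.75 × 54 × 0.99402 × 4 × 1 = 161.0 kips.
Bearing (0.3125 in plate, F_u = 65 ksi): end bolts L_c = 2.3125 − 1.25/2 = 1.6875, R_n = min(1.2×1.6875×0.3125×65, 2.4×1.125×0.3125×65) = 41.133 kips/bolt; interior L_c = 4.1875 − 1.25 = 2.9375, R_n = 54.844 kips/bolt. φR_n = 0.75 × (1×41.133 + 3×54.844) = 154.2 kips.
Tension yield (gross): A_g = 6.1875×0.3125 = 1.9336 in². φR_n = 0.90 × 50 × 1.9336 = 87.0 kips.
Block shear: shear path 1×[2.3125+3×4.1875] = 1×14.875 in, A_gv = 4.6484, A_nv = 1×(14.875 − 3.5×1.3125)×0.3125 = 3.2129 in²; tension to near edge: (1.5625 − 0.5×1.3125)×0.3125 = 0.2832 in². R_n = min(0.6×65×3.2129, 0.6×50×4.6484) + 1.0×65×0.2832 = min(125.3, 139.45) + 18.408 = 143.71 kips. φR_n = 0.75 × 143.71 = 107.8 kips.
Governing: min(161.0, 154.2, 87.0, 107.8) = 87.0 kips → gross-section yield.

87.0 kips (gross-section yield governs)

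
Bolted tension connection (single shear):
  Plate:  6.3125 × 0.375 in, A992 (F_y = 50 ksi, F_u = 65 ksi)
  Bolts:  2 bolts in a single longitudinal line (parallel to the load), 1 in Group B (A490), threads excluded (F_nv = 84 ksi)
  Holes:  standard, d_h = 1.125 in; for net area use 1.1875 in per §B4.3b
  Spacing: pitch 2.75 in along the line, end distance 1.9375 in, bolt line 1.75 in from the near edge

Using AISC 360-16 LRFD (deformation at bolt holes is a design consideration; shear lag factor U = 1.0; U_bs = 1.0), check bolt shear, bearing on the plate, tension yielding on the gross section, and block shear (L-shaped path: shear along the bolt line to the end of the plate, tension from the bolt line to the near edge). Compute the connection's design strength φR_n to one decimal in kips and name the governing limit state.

Bolt shear: A_b = π(1)²/4 = 0.7854 in². φR_n = 0.75 × 84 × 0.7854 × 2 × 1 = 99.0 kips.
Bearing (0.375 in plate, F_u = 65 ksi): end bolts L_c = 1.9375 − 1.125/2 = 1.375, R_n = min(1.2×1.375×0.375×65, 2.4×1×0.375×65) = 40.219 kips/bolt; interior L_c = 2.75 − 1.125 = 1.625, R_n = 47.531 kips/bolt. φR_n = 0.75 × (1×40.219 + 1×47.531) = 65.8 kips.
Tension yield (gross): A_g = 6.3125×0.375 = 2.3672 in². φR_n = 0.90 × 50 × 2.3672 = 106.5 kips.
Block shear: shear path 1×[1.9375+1×2.75] = 1×4.6875 in, A_gv = 1.7578, A_nv = 1×(4.6875 − 1.5×1.1875)×0.375 = 1.0898 in²; tension to near edge: (1.75 − 0.5×1.1875)×0.375 = 0.43359 in². R_n = min(0.6×65×1.0898, 0.6×50×1.7578) + 1.0×65×0.43359 = min(42.502, 52.734) + 28.183 = 70.685 kips. φR_n = 0.75 × 70.685 = 53.0 kips.
Governing: min(99.0, 65.8, 106.5, 53.0) = 53.0 kips → block shear.

53.0 kips (block shear governs)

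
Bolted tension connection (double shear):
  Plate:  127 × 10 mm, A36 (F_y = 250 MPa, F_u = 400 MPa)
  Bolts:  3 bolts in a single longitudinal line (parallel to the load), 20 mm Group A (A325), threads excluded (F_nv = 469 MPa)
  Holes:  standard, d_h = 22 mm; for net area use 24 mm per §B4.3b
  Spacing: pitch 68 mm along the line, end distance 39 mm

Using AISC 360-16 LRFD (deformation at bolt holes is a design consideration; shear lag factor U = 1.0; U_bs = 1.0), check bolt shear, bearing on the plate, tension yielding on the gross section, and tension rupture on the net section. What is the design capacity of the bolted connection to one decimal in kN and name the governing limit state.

285.8 kN (gross-section yield governs)

Bolt shear: A_b = π(20)²/4 = 314.16 mm². φR_n = 0.75 × 469 × 314.16 × 3 × 2 = 663.0 kN.
Bearing (10 mm plate, F_u = 400 MPa): end bolts L_c = 39 − 22/2 = 28, R_n = min(1.2×28×10×400, 2.4×20×10×400) = 134.4 kN/bolt; interior L_c = 68 − 22 = 46, R_n = 192 kN/bolt. φR_n = 0.75 × (1×134.4 + 2×192) = 388.8 kN.
Tension yield (gross): A_g = 127×10 = 1270 mm². φR_n = 0.90 × 250 × 1270 = 285.8 kN.
Tension rupture (net): A_n = (127 − 1×24)×10 = 1030 mm² (U = 1.0, A_e = A_n). φR_n = 0.75 × 400 × 1030 = 309.0 kN.
Governing: min(663.0, 388.8, 285.8, 309.0) = 285.8 kN → gross-section yield.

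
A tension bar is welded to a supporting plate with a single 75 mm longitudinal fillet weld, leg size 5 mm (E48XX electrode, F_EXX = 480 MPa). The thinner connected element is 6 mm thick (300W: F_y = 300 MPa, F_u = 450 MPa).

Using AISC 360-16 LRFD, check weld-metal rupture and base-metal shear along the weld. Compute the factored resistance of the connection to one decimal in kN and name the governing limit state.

Weld metal: throat = 0.707×5 = 3.535 mm, L = 75 mm. φR_n = 0.75 × 0.6 × 480 × 3.535 × 75 = 57.3 kN.
Base metal shear (6 mm plate): yield φR_n = 1.0×0.6×300×6×75 = 81.0 kN; rupture φR_n = 0.75×0.6×450×6×75 = 91.1 kN; take 81.0 kN (yield).
Governing: min(57.3, 81.0) = 57.3 kN → weld metal.

57.3 kN (weld metal governs)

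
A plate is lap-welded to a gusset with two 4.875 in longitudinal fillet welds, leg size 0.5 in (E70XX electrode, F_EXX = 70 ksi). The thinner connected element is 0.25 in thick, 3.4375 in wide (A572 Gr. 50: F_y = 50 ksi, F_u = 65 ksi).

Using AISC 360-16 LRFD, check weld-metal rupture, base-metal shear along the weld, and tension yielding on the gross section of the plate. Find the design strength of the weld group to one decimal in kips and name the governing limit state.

Weld metal: throat = 0.707×0.5 = 0.3535 in, L = 2×4.875 = 9.75 in. φR_n = 0.75 × 0.6 × 70 × 0.3535 × 9.75 = 108.6 kips.
Base metal shear (0.25 in plate): yield φR_n = 1.0×0.6×50×0.25×9.75 = 73.1 kips; rupture φR_n = 0.75×0.6×65×0.25×9.75 = 71.3 kips; take 71.3 kips (rupture).
Tension yield (gross): A_g = 3.4375×0.25 = 0.85938 in². φR_n = 0.90 × 50 × 0.85938 = 38.7 kips.
Governing: min(108.6, 71.3, 38.7) = 38.7 kips → gross-section yield.

38.7 kips (gross-section yield governs)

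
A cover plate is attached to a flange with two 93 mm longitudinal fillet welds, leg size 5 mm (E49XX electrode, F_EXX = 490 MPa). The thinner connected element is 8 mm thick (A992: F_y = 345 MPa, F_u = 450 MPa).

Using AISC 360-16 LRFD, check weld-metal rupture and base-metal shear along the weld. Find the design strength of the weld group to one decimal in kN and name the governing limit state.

Weld metal: throat = 0.707×5 = 3.535 mm, L = 2×93 = 186 mm. φR_n = 0.75 × 0.6 × 490 × 3.535 × 186 = 145.0 kN.
Base metal shear (8 mm plate): yield φR_n = 1.0×0.6×345×8×186 = 308.0 kN; rupture φR_n = 0.75×0.6×450×8×186 = 301.3 kN; take 301.3 kN (rupture).
Governing: min(145.0, 301.3) = 145.0 kN → weld metal.

145.0 kN (weld metal governs)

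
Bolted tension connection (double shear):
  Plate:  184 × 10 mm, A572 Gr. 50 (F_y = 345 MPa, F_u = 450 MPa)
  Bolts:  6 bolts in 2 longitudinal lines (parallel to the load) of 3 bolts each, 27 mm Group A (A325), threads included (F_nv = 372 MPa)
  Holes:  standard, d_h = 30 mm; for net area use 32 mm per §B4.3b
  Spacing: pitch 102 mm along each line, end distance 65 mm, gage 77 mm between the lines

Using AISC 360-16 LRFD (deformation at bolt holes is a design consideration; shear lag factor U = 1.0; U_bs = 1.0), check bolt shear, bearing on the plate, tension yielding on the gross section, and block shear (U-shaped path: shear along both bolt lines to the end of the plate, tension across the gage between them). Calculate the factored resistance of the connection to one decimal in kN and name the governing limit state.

Bolt shear: A_b = π(27)²/4 = 572.56 mm². φR_n = 0.75 × 372 × 572.56 × 6 × 2 = 1916.9 kN.
Bearing (10 mm plate, F_u = 450 MPa): end bolts L_c = 65 − 30/2 = 50, R_n = min(1.2×50×10×450, 2.4×27×10×450) = 270 kN/bolt; interior L_c = 102 − 30 = 72, R_n = 291.6 kN/bolt. φR_n = 0.75 × (2×270 + 4×291.6) = 1279.8 kN.
Tension yield (gross): A_g = 184×10 = 1840 mm². φR_n = 0.90 × 345 × 1840 = 571.3 kN.
Block shear: shear path 2×[65+2×102] = 2×269 mm, A_gv = 5380, A_nv = 2×(269 − 2.5×32)×10 = 3780 mm²; tension across gage: (77 − 1×32)×10 = 450 mm². R_n = min(0.6×450×3780, 0.6×345×5380) + 1.0×450×450 = min(1020.6, 1113.7) + 202.5 = 1223.1 kN. φR_n = 0.75 × 1223.1 = 917.3 kN.
Governing: min(1916.9, 1279.8, 571.3, 917.3) = 571.3 kN → gross-section yield.

571.3 kN (gross-section yield governs)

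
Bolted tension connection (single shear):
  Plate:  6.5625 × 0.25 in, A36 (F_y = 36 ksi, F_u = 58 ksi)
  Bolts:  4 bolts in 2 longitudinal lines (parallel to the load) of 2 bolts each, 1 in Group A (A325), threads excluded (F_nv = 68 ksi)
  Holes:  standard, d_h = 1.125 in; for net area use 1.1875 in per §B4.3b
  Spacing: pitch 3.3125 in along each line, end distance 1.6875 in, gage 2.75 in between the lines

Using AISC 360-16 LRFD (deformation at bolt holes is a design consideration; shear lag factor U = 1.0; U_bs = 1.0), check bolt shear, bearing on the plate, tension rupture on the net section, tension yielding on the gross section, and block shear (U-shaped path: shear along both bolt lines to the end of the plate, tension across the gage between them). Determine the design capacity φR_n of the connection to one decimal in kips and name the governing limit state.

Bolt shear: A_b = π(1)²/4 = 0.7854 in². φR_n = 0.75 × 68 × 0.7854 × 4 × 1 = 160.2 kips.
Bearing (0.25 in plate, F_u = 58 ksi): end bolts L_c = 1.6875 − 1.125/2 = 1.125, R_n = min(1.2×1.125×0.25×58, 2.4×1×0.25×58) = 19.575 kips/bolt; interior L_c = 3.3125 − 1.125 = 2.1875, R_n = 34.8 kips/bolt. φR_n = 0.75 × (2×19.575 + 2×34.8) = 81.6 kips.
Tension rupture (net): A_n = (6.5625 − 2×1.1875)×0.25 = 1.0469 in² (U = 1.0, A_e = A_n). φR_n = 0.75 × 58 × 1.0469 = 45.5 kips.
Tension yield (gross): A_g = 6.5625×0.25 = 1.6406 in². φR_n = 0.90 × 36 × 1.6406 = 53.2 kips.
Block shear: shear path 2×[1.6875+1×3.3125] = 2×5 in, A_gv = 2.5, A_nv = 2×(5 − 1.5×1.1875)×0.25 = 1.6094 in²; tension across gage: (2.75 − 1×1.1875)×0.25 = 0.39063 in². R_n = min(0.6×58×1.6094, 0.6×36×2.5) + 1.0×58×0.39063 = min(56.007, 54) + 22.657 = 76.657 kips. φR_n = 0.75 × 76.657 = 57.5 kips.
Governing: min(160.2, 81.6, 45.5, 53.2, 57.5) = 45.5 kips → net-section rupture.

45.5 kips (net-section rupture governs)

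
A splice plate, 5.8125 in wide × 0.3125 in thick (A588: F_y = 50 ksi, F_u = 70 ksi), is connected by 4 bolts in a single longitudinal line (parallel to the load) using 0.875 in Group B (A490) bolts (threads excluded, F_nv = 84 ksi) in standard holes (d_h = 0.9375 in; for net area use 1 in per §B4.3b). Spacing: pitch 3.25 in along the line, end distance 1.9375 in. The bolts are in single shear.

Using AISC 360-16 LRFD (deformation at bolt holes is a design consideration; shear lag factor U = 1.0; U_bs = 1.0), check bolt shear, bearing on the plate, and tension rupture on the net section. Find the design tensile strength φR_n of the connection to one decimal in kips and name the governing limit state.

Bolt shear: A_b = π(0.875)²/4 = 0.60132 in². φR_n = 0.75 × 84 × 0.60132 × 4 × 1 = 151.5 kips.
Bearing (0.3125 in plate, F_u = 70 ksi): end bolts L_c = 1.9375 − 0.9375/2 = 1.46875, R_n = min(1.2×1.46875×0.3125×70, 2.4×0.875×0.3125×70) = 38.555 kips/bolt; interior L_c = 3.25 − 0.9375 = 2.3125, R_n = 45.938 kips/bolt. φR_n = 0.75 × (1×38.555 + 3×45.938) = 132.3 kips.
Tension rupture (net): A_n = (5.8125 − 1×1)×0.3125 = 1.5039 in² (U = 1.0, A_e = A_n). φR_n = 0.75 × 70 × 1.5039 = 79.0 kips.
Governing: min(151.5, 132.3, 79.0) = 79.0 kips → net-section rupture.

79.0 kips (net-section rupture governs)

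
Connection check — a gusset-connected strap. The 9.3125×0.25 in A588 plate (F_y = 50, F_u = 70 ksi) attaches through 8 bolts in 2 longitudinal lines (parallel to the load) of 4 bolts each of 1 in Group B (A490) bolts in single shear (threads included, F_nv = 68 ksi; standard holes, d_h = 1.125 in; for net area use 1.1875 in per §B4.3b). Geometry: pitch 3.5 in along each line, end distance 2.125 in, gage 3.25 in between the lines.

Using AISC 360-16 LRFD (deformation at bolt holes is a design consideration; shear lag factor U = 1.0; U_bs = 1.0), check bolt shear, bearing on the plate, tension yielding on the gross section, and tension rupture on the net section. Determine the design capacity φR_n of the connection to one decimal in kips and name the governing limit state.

Bolt shear: A_b = π(1)²/4 = 0.7854 in². φR_n = 0.75 × 68 × 0.7854 × 8 × 1 = 320.4 kips.
Bearing (0.25 in plate, F_u = 70 ksi): end bolts L_c = 2.125 − 1.125/2 = 1.5625, R_n = min(1.2×1.5625×0.25×70, 2.4×1×0.25×70) = 32.813 kips/bolt; interior L_c = 3.5 − 1.125 = 2.375, R_n = 42 kips/bolt. φR_n = 0.75 × (2×32.813 + 6×42) = 238.2 kips.
Tension yield (gross): A_g = 9.3125×0.25 = 2.3281 in². φR_n = 0.90 × 50 × 2.3281 = 104.8 kips.
Tension rupture (net): A_n = (9.3125 − 2×1.1875)×0.25 = 1.7344 in² (U = 1.0, A_e = A_n). φR_n = 0.75 × 70 × 1.7344 = 91.1 kips.
Governing: min(320.4, 238.2, 104.8, 91.1) = 91.1 kips → net-section rupture.

91.1 kips (net-section rupture governs)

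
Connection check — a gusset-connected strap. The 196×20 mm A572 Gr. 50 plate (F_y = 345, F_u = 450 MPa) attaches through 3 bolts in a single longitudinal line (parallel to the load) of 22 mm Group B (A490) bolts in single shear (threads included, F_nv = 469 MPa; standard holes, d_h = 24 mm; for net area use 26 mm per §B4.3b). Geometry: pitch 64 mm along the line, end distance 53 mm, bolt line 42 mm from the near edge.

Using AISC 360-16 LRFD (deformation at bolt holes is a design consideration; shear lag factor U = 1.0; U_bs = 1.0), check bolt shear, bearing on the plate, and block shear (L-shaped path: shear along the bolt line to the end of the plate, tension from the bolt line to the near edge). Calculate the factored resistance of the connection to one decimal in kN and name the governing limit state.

Bolt shear: A_b = π(22)²/4 = 380.13 mm². φR_n = 0.75 × 469 × 380.13 × 3 × 1 = 401.1 kN.
Bearing (20 mm plate, F_u = 450 MPa): end bolts L_c = 53 − 24/2 = 41, R_n = min(1.2×41×20×450, 2.4×22×20×450) = 442.8 kN/bolt; interior L_c = 64 − 24 = 40, R_n = 432 kN/bolt. φR_n = 0.75 × (1×442.8 + 2×432) = 980.1 kN.
Block shear: shear path 1×[53+2×64] = 1×181 mm, A_gv = 3620, A_nv = 1×(181 − 2.5×26)×20 = 2320 mm²; tension to near edge: (42 − 0.5×26)×20 = 580 mm². R_n = min(0.6×450×2320, 0.6×345×3620) + 1.0×450×580 = min(626.4, 749.34) + 261 = 887.4 kN. φR_n = 0.75 × 887.4 = 665.6 kN.
Governing: min(401.1, 980.1, 665.6) = 401.1 kN → bolt shear.

401.1 kN (bolt shear governs)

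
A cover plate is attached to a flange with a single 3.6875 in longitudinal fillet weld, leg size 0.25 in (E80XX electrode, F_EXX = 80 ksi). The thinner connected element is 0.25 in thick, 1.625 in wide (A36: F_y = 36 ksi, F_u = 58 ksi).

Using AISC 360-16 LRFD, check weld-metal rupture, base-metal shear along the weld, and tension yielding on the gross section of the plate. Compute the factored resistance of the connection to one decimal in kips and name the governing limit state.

13.2 kips (gross-section yield governs)

Weld metal: throat = 0.707×0.25 = 0.17675 in, L = 3.6875 in. φR_n = 0.75 × 0.6 × 80 × 0.17675 × 3.6875 = 23.5 kips.
Base metal shear (0.25 in plate): yield φR_n = 1.0×0.6×36×0.25×3.6875 = 19.9 kips; rupture φR_n = 0.75×0.6×58×0.25×3.6875 = 24.1 kips; take 19.9 kips (yield).
Tension yield (gross): A_g = 1.625×0.25 = 0.40625 in². φR_n = 0.90 × 36 × 0.40625 = 13.2 kips.
Governing: min(23.5, 19.9, 13.2) = 13.2 kips → gross-section yield.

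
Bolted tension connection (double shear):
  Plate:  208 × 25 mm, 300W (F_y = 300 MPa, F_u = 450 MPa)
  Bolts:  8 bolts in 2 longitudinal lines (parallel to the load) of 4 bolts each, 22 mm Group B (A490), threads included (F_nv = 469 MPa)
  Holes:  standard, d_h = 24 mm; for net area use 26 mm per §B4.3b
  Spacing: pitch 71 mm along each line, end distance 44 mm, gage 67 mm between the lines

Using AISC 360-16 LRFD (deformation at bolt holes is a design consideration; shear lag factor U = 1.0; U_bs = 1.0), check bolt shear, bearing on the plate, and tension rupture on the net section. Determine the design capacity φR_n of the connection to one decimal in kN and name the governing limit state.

1316.3 kN (net-section rupture governs)

Bolt shear: A_b = π(22)²/4 = 380.13 mm². φR_n = 0.75 × 469 × 380.13 × 8 × 2 = 2139.4 kN.
Bearing (25 mm plate, F_u = 450 MPa): end bolts L_c = 44 − 24/2 = 32, R_n = min(1.2×32×25×450, 2.4×22×25×450) = 432 kN/bolt; interior L_c = 71 − 24 = 47, R_n = 594 kN/bolt. φR_n = 0.75 × (2×432 + 6×594) = 3321.0 kN.
Tension rupture (net): A_n = (208 − 2×26)×25 = 3900 mm² (U = 1.0, A_e = A_n). φR_n = 0.75 × 450 × 3900 = 1316.3 kN.
Governing: min(2139.4, 3321.0, 1316.3) = 1316.3 kN → net-section rupture.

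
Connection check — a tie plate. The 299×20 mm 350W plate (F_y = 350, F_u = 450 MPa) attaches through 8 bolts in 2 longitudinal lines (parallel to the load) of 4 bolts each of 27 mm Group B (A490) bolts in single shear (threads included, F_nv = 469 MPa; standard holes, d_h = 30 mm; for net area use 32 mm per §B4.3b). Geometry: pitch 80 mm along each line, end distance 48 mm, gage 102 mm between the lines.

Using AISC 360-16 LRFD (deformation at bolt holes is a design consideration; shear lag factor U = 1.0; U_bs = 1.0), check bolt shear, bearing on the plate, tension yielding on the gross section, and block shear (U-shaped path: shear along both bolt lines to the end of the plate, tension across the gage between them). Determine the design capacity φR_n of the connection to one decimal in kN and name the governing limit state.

Bolt shear: A_b = π(27)²/4 = 572.56 mm². φR_n = 0.75 × 469 × 572.56 × 8 × 1 = 1611.2 kN.
Bearing (20 mm plate, F_u = 450 MPa): end bolts L_c = 48 − 30/2 = 33, R_n = min(1.2×33×20×450, 2.4×27×20×450) = 356.4 kN/bolt; interior L_c = 80 − 30 = 50, R_n = 540 kN/bolt. φR_n = 0.75 × (2×356.4 + 6×540) = 2964.6 kN.
Tension yield (gross): A_g = 299×20 = 5980 mm². φR_n = 0.90 × 350 × 5980 = 1883.7 kN.
Block shear: shear path 2×[48+3×80] = 2×288 mm, A_gv = 11520, A_nv = 2×(288 − 3.5×32)×20 = 7040 mm²; tension across gage: (102 − 1×32)×20 = 1400 mm². R_n = min(0.6×450×7040, 0.6×350×11520) + 1.0×450×1400 = min(1900.8, 2419.2) + 630 = 2530.8 kN. φR_n = 0.75 × 2530.8 = 1898.1 kN.
Governing: min(1611.2, 2964.6, 1883.7, 1898.1) = 1611.2 kN → bolt shear.

1611.2 kN (bolt shear governs)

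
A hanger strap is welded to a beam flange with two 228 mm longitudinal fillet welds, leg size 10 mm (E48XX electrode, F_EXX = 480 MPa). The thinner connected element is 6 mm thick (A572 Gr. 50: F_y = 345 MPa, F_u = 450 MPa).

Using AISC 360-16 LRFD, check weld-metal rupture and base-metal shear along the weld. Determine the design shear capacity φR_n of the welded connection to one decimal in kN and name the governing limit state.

Weld metal: throat = 0.707×10 = 7.07 mm, L = 2×228 = 456 mm. φR_n = 0.75 × 0.6 × 480 × 7.07 × 456 = 696.4 kN.
Base metal shear (6 mm plate): yield φR_n = 1.0×0.6×345×6×456 = 566.4 kN; rupture φR_n = 0.75×0.6×450×6×456 = 554.0 kN; take 554.0 kN (rupture).
Governing: min(696.4, 554.0) = 554.0 kN → base-metal shear.

554.0 kN (base-metal shear governs)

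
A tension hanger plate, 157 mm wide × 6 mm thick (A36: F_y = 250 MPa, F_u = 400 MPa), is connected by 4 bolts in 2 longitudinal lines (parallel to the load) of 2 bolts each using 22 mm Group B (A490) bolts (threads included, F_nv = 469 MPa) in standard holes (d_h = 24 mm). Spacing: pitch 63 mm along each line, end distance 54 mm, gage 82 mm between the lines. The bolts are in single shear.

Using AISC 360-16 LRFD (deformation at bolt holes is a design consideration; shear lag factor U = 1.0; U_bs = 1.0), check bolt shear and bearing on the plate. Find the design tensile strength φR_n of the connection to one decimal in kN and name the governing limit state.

Bolt shear: A_b = π(22)²/4 = 380.13 mm². φR_n = 0.75 × 469 × 380.13 × 4 × 1 = 534.8 kN.
Bearing (6 mm plate, F_u = 400 MPa): end bolts L_c = 54 − 24/2 = 42, R_n = min(1.2×42×6×400, 2.4×22×6×400) = 120.96 kN/bolt; interior L_c = 63 − 24 = 39, R_n = 112.32 kN/bolt. φR_n = 0.75 × (2×120.96 + 2×112.32) = 349.9 kN.
Governing: min(534.8, 349.9) = 349.9 kN → bearing.

349.9 kN (bearing governs)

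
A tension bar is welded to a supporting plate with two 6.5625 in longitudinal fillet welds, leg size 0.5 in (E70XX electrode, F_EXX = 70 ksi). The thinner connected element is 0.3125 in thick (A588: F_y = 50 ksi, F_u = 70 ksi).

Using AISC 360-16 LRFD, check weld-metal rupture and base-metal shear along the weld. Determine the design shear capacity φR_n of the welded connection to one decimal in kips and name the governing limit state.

Weld metal: throat = 0.707×0.5 = 0.3535 in, L = 2×6.5625 = 13.125 in. φR_n = 0.75 × 0.6 × 70 × 0.3535 × 13.125 = 146.2 kips.
Base metal shear (0.3125 in plate): yield φR_n = 1.0×0.6×50×0.3125×13.125 = 123.0 kips; rupture φR_n = 0.75×0.6×70×0.3125×13.125 = 129.2 kips; take 123.0 kips (yield).
Governing: min(146.2, 123.0) = 123.0 kips → base-metal shear.

123.0 kips (base-metal shear governs)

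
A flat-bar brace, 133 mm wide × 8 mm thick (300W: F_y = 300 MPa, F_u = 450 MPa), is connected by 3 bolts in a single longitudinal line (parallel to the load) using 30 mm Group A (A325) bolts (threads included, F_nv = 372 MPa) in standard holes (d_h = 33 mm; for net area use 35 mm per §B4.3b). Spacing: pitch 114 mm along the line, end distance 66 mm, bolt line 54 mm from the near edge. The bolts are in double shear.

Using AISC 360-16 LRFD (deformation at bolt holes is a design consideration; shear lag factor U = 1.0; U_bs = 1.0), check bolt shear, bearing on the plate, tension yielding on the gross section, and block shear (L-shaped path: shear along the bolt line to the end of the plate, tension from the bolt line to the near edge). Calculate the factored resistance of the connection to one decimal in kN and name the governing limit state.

287.3 kN (gross-section yield governs)

Bolt shear: A_b = π(30)²/4 = 706.86 mm². φR_n = 0.75 × 372 × 706.86 × 3 × 2 = 1183.3 kN.
Bearing (8 mm plate, F_u = 450 MPa): end bolts L_c = 66 − 33/2 = 49.5, R_n = min(1.2×49.5×8×450, 2.4×30×8×450) = 213.84 kN/bolt; interior L_c = 114 − 33 = 81, R_n = 259.2 kN/bolt. φR_n = 0.75 × (1×213.84 + 2×259.2) = 549.2 kN.
Tension yield (gross): A_g = 133×8 = 1064 mm². φR_n = 0.90 × 300 × 1064 = 287.3 kN.
Block shear: shear path 1×[66+2×114] = 1×294 mm, A_gv = 2352, A_nv = 1×(294 − 2.5×35)×8 = 1652 mm²; tension to near edge: (54 − 0.5×35)×8 = 292 mm². R_n = min(0.6×450×1652, 0.6×300×2352) + 1.0×450×292 = min(446.04, 423.36) + 131.4 = 554.76 kN. φR_n = 0.75 × 554.76 = 416.1 kN.
Governing: min(1183.3, 549.2, 287.3, 416.1) = 287.3 kN → gross-section yield.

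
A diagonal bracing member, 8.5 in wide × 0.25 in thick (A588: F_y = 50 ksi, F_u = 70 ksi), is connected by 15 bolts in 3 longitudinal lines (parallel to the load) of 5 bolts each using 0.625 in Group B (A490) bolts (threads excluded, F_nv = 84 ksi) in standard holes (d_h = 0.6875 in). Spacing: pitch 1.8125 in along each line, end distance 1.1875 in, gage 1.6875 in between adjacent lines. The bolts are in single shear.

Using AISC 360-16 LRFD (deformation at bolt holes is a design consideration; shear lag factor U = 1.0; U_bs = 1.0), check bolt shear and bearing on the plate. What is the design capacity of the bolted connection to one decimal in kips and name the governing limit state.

252.5 kips (bearing governs)

Bolt shear: A_b = π(0.625)²/4 = 0.3068 in². φR_n = 0.75 × 84 × 0.3068 × 15 × 1 = 289.9 kips.
Bearing (0.25 in plate, F_u = 70 ksi): end bolts L_c = 1.1875 − 0.6875/2 = 0.84375, R_n = min(1.2×0.84375×0.25×70, 2.4×0.625×0.25×70) = 17.719 kips/bolt; interior L_c = 1.8125 − 0.6875 = 1.125, R_n = 23.625 kips/bolt. φR_n = 0.75 × (3×17.719 + 12×23.625) = 252.5 kips.
Governing: min(289.9, 252.5) = 252.5 kips → bearing.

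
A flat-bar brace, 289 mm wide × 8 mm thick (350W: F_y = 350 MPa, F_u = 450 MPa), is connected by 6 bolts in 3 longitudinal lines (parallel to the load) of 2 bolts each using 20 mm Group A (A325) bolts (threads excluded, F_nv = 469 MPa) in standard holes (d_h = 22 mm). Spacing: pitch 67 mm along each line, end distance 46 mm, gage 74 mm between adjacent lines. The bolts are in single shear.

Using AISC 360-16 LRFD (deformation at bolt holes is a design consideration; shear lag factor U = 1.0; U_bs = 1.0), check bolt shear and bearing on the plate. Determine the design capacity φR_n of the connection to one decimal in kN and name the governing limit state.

Bolt shear: A_b = π(20)²/4 = 314.16 mm². φR_n = 0.75 × 469 × 314.16 × 6 × 1 = 663.0 kN.
Bearing (8 mm plate, F_u = 450 MPa): end bolts L_c = 46 − 22/2 = 35, R_n = min(1.2×35×8×450, 2.4×20×8×450) = 151.2 kN/bolt; interior L_c = 67 − 22 = 45, R_n = 172.8 kN/bolt. φR_n = 0.75 × (3×151.2 + 3×172.8) = 729.0 kN.
Governing: min(663.0, 729.0) = 663.0 kN → bolt shear.

663.0 kN (bolt shear governs)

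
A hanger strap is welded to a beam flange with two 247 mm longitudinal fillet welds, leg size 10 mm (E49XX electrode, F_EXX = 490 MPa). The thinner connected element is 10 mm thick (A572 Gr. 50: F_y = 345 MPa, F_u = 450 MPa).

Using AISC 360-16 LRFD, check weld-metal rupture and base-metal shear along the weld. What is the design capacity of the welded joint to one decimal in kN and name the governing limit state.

Weld metal: throat = 0.707×10 = 7.07 mm, L = 2×247 = 494 mm. φR_n = 0.75 × 0.6 × 490 × 7.07 × 494 = 770.1 kN.
Base metal shear (10 mm plate): yield φR_n = 1.0×0.6×345×10×494 = 1022.6 kN; rupture φR_n = 0.75×0.6×450×10×494 = 1000.4 kN; take 1000.4 kN (rupture).
Governing: min(770.1, 1000.4) = 770.1 kN → weld metal.

770.1 kN (weld metal governs)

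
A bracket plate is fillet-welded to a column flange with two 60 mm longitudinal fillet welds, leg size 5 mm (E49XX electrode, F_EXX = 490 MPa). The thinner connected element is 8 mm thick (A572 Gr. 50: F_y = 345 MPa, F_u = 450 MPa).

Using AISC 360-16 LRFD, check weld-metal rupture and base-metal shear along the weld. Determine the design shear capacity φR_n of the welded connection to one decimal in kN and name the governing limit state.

93.5 kN (weld metal governs)

Weld metal: throat = 0.707×5 = 3.535 mm, L = 2×60 = 120 mm. φR_n = 0.75 × 0.6 × 490 × 3.535 × 120 = 93.5 kN.
Base metal shear (8 mm plate): yield φR_n = 1.0×0.6×345×8×120 = 198.7 kN; rupture φR_n = 0.75×0.6×450×8×120 = 194.4 kN; take 194.4 kN (rupture).
Governing: min(93.5, 194.4) = 93.5 kN → weld metal.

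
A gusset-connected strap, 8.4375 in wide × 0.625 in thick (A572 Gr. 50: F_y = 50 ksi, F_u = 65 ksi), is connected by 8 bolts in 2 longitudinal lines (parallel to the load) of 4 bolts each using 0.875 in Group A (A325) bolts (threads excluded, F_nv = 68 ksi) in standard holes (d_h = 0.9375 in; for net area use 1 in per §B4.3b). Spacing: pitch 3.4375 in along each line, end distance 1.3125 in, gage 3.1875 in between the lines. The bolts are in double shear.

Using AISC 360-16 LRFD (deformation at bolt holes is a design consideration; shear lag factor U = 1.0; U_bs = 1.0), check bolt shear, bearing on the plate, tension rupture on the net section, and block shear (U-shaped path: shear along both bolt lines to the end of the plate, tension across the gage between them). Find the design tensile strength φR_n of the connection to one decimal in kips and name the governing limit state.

196.1 kips (net-section rupture governs)

Bolt shear: A_b = π(0.875)²/4 = 0.60132 in². φR_n = 0.75 × 68 × 0.60132 × 8 × 2 = 490.7 kips.
Bearing (0.625 in plate, F_u = 65 ksi): end bolts L_c = 1.3125 − 0.9375/2 = 0.84375, R_n = min(1.2×0.84375×0.625×65, 2.4×0.875×0.625×65) = 41.133 kips/bolt; interior L_c = 3.4375 − 0.9375 = 2.5, R_n = 85.313 kips/bolt. φR_n = 0.75 × (2×41.133 + 6×85.313) = 445.6 kips.
Tension rupture (net): A_n = (8.4375 − 2×1)×0.625 = 4.0234 in² (U = 1.0, A_e = A_n). φR_n = 0.75 × 65 × 4.0234 = 196.1 kips.
Block shear: shear path 2×[1.3125+3×3.4375] = 2×11.625 in, A_gv = 14.531, A_nv = 2×(11.625 − 3.5×1)×0.625 = 10.156 in²; tension across gage: (3.1875 − 1×1)×0.625 = 1.3672 in². R_n = min(0.6×65×10.156, 0.6×50×14.531) + 1.0×65×1.3672 = min(396.08, 435.93) + 88.868 = 484.95 kips. φR_n = 0.75 × 484.95 = 363.7 kips.
Governing: min(490.7, 445.6, 196.1, 363.7) = 196.1 kips → net-section rupture.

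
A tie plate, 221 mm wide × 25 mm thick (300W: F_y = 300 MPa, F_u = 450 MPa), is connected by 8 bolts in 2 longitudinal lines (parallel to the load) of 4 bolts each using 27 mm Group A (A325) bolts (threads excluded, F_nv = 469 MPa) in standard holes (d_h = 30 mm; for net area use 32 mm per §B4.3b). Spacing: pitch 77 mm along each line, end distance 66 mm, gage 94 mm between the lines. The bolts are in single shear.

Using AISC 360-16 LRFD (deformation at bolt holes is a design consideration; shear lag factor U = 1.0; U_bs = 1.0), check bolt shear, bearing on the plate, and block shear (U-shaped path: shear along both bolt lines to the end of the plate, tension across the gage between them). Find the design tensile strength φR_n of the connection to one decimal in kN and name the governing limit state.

Bolt shear: A_b = π(27)²/4 = 572.56 mm². φR_n = 0.75 × 469 × 572.56 × 8 × 1 = 1611.2 kN.
Bearing (25 mm plate, F_u = 450 MPa): end bolts L_c = 66 − 30/2 = 51, R_n = min(1.2×51×25×450, 2.4×27×25×450) = 688.5 kN/bolt; interior L_c = 77 − 30 = 47, R_n = 634.5 kN/bolt. φR_n = 0.75 × (2×688.5 + 6×634.5) = 3888.0 kN.
Block shear: shear path 2×[66+3×77] = 2×297 mm, A_gv = 14850, A_nv = 2×(297 − 3.5×32)×25 = 9250 mm²; tension across gage: (94 − 1×32)×25 = 1550 mm². R_n = min(0.6×450×9250, 0.6×300×14850) + 1.0×450×1550 = min(2497.5, 2673) + 697.5 = 3195 kN. φR_n = 0.75 × 3195 = 2396.3 kN.
Governing: min(1611.2, 3888.0, 2396.3) = 1611.2 kN → bolt shear.

1611.2 kN (bolt shear governs)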